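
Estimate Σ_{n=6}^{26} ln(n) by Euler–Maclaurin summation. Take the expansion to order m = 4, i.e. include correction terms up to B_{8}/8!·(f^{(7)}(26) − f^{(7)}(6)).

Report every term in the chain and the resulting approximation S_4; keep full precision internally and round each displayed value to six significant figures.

S_4 ≈ 56.4742

∫_6^26 ln(x) dx evaluates to 53.9600.
Endpoint term: (f(6) + f(26))/2 = (1.79176 + 3.25810)/2 = 2.52493.
Integral + boundary = 56.4849.
Order-1 term: 1/12 · (0.0384615 − 0.166667) = -0.0106838.
Partial sum through k=1: 56.4742.
Order-2 term: −1/720 · (0.000113792 − 0.00925926) = 1.27020e-05.
Partial sum through k=2: 56.4742.
Order-3 term: 1/30240 · (2.01997e-06 − 0.00308642) = -1.01997e-07.
Partial sum through k=3: 56.4742.
Order-4 term: −1/1209600 · (8.96436e-08 − 0.00257202) = 2.12626e-09.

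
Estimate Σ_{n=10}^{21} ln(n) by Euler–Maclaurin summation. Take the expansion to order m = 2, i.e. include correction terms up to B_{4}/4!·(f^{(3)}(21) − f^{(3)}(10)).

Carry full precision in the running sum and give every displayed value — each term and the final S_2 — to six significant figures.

S_2 ≈ 32.5783

Integral: ∫_10^21 ln(x) dx = 29.9091.
Boundary: ½(f(10) + f(21)) = ½(2.30259 + 3.04452) = 2.67355.
So far: 32.5827.
k=1: B_{2}/(2)! × [f^{(1)}(21) − f^{(1)}(10)] = 1/12 × (0.0476190 − 0.100000) = -0.00436508.
After k=1: 32.5783.
k=2: B_{4}/(4)! × [f^{(3)}(21) − f^{(3)}(10)] = −1/720 × (0.000215959 − 0.00200000) = 2.47783e-06.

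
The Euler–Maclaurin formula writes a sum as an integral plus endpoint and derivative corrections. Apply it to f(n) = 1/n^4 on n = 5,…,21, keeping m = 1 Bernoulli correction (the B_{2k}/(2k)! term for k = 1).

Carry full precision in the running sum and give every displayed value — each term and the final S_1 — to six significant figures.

S_1 ≈ 0.00353983

The integral term ∫_5^21 1/x^4 dx = 0.00263067.
Boundary: ½(f(5) + f(21)) = ½(0.00160000 + 5.14189e-06) = 0.000802571.
Running total after boundary: 0.00343324.
Order-1 term: 1/12 · (-9.79408e-07 − (-0.00128000)) = 0.000106585.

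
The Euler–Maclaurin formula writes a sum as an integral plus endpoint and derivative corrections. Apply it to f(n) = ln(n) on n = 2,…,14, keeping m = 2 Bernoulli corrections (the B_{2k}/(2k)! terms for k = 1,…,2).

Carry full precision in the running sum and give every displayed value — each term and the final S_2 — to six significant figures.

∫_2^14 ln(x) dx evaluates to 23.5605.
½[f(2) + f(14)] = ½[0.693147 + 2.63906] = 1.66610.
Running total after boundary: 25.2266.
Order-1 term: 1/12 · (0.0714286 − 0.500000) = -0.0357143.
Running total after k=1: 25.1909.
Order-2 term: −1/720 · (0.000728863 − 0.250000) = 0.000346210.

S_2 ≈ 25.1912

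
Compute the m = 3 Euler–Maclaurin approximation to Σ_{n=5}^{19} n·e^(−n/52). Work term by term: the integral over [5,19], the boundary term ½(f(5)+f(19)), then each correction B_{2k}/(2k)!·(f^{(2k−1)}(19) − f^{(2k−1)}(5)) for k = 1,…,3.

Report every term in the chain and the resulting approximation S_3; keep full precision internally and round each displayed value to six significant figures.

The integral term ∫_5^19 x·e^(−x/52) dx = 130.285.
Endpoint term: (f(5) + f(19))/2 = (4.54162 + 13.1847)/2 = 8.86314.
Integral + boundary = 139.148.
Correction k=1: B_{2}/2! · (f^{(1)}(19) − f^{(1)}(5)) = 1/12 · (0.440378 − 0.820985) = -0.0317172.
Running total after k=1: 139.116.
Correction k=2: B_{4}/4! · (f^{(3)}(19) − f^{(3)}(5)) = −1/720 · (0.000676123 − 0.000975456) = 4.15740e-07.
Running total after k=2: 139.116.
Correction k=3: B_{6}/6! · (f^{(5)}(19) − f^{(5)}(5)) = 1/30240 · (4.39861e-07 − 6.09206e-07) = -5.60003e-12.

S_3 ≈ 139.116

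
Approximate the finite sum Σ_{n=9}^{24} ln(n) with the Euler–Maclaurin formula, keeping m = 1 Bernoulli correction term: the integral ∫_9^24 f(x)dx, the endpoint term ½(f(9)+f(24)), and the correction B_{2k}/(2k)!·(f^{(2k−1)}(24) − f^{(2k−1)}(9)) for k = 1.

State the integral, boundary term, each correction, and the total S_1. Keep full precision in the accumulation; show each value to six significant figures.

S_1 ≈ 44.1801

∫_9^24 ln(x) dx evaluates to 41.4983.
Boundary: ½(f(9) + f(24)) = ½(2.19722 + 3.17805) = 2.68764.
Integral + boundary = 44.1859.
k=1: B_{2}/(2)! × [f^{(1)}(24) − f^{(1)}(9)] = 1/12 × (0.0416667 − 0.111111) = -0.00578704.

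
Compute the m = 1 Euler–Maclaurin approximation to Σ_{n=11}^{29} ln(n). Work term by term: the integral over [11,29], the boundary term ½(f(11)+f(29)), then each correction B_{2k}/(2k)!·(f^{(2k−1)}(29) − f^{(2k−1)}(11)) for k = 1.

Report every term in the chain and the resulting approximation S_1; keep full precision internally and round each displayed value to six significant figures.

S_1 ≈ 56.1526

Integral: ∫_11^29 ln(x) dx = 53.2747.
½[f(11) + f(29)] = ½[2.39790 + 3.36730] = 2.88260.
Integral + boundary = 56.1573.
k=1: B_{2}/(2)! × [f^{(1)}(29) − f^{(1)}(11)] = 1/12 × (0.0344828 − 0.0909091) = -0.00470219.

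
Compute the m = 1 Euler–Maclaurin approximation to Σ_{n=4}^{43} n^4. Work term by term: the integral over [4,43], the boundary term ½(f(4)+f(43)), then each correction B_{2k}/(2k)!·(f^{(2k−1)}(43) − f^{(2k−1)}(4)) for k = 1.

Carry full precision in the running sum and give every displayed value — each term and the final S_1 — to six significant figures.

The integral term ∫_4^43 x^4 dx = 2.94015e+07.
½[f(4) + f(43)] = ½[256.000 + 3.41880e+06] = 1.70953e+06.
Running total after boundary: 3.11110e+07.
Correction k=1: B_{2}/2! · (f^{(1)}(43) − f^{(1)}(4)) = 1/12 · (318028 − 256.000) = 26481.0.

S_1 ≈ 3.11375e+07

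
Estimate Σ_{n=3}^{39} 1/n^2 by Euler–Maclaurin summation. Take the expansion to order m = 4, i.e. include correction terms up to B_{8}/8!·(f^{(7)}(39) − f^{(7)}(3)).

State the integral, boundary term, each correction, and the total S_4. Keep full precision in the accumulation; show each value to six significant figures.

S_4 ≈ 0.369619

∫_3^39 1/x^2 dx evaluates to 0.307692.
½[f(3) + f(39)] = ½[0.111111 + 0.000657462] = 0.0558843.
Running total after boundary: 0.363577.
k=1: B_{2}/(2)! × [f^{(1)}(39) − f^{(1)}(3)] = 1/12 × (-3.37160e-05 − (-0.0740741)) = 0.00617003.
Partial sum through k=1: 0.369747.
k=2: B_{4}/(4)! × [f^{(3)}(39) − f^{(3)}(3)] = −1/720 × (-2.66004e-07 − (-0.0987654)) = -0.000137174.
Partial sum through k=2: 0.369609.
k=3: B_{6}/(6)! × [f^{(5)}(39) − f^{(5)}(3)] = 1/30240 × (-5.24663e-09 − (-0.329218)) = 1.08868e-05.
Partial sum through k=3: 0.369620.
k=4: B_{8}/(8)! × [f^{(7)}(39) − f^{(7)}(3)] = −1/1209600 × (-1.93170e-10 − (-2.04847)) = -1.69351e-06.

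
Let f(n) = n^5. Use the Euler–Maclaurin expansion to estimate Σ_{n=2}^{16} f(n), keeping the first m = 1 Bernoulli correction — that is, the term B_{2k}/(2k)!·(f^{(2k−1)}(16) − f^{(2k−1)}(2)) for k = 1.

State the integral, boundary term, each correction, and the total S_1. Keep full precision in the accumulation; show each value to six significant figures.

∫_2^16 x^5 dx evaluates to 2.79619e+06.
½[f(2) + f(16)] = ½[32.0000 + 1.04858e+06] = 524304.
Running total after boundary: 3.32050e+06.
Order-1 term: 1/12 · (327680 − 80.0000) = 27300.0.

S_1 ≈ 3.34780e+06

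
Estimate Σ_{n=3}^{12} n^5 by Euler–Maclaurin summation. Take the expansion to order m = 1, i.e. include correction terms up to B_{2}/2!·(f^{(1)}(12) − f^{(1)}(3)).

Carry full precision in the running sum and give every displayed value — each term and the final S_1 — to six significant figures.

The integral term ∫_3^12 x^5 dx = 497542.
Boundary: ½(f(3) + f(12)) = ½(243.000 + 248832) = 124538.
So far: 622080.
Correction k=1: B_{2}/2! · (f^{(1)}(12) − f^{(1)}(3)) = 1/12 · (103680 − 405.000) = 8606.25.

S_1 ≈ 630686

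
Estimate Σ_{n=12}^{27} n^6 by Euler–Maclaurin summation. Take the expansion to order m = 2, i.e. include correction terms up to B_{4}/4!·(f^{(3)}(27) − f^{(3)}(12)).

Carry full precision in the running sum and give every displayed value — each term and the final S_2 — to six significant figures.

Integral: ∫_12^27 x^6 dx = 1.48922e+09.
Endpoint term: (f(12) + f(27))/2 = (2.98598e+06 + 3.87420e+08)/2 = 1.95203e+08.
So far: 1.68442e+09.
k=1: B_{2}/(2)! × [f^{(1)}(27) − f^{(1)}(12)] = 1/12 × (8.60934e+07 − 1.49299e+06) = 7.05004e+06.
Partial sum through k=1: 1.69147e+09.
k=2: B_{4}/(4)! × [f^{(3)}(27) − f^{(3)}(12)] = −1/720 × (2.36196e+06 − 207360) = -2992.50.

S_2 ≈ 1.69147e+09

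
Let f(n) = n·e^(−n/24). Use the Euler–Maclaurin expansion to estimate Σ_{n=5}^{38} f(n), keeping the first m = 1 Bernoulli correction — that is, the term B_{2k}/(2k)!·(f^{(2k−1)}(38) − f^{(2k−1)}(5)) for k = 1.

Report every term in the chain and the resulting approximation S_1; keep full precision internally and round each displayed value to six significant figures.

S_1 ≈ 265.503

Integral: ∫_5^38 x·e^(−x/24) dx = 259.637.
Boundary: ½(f(5) + f(38)) = ½(4.05968 + 7.80101) = 5.93034.
So far: 265.567.
k=1: B_{2}/(2)! × [f^{(1)}(38) − f^{(1)}(5)] = 1/12 × (-0.119752 − 0.642783) = -0.0635446.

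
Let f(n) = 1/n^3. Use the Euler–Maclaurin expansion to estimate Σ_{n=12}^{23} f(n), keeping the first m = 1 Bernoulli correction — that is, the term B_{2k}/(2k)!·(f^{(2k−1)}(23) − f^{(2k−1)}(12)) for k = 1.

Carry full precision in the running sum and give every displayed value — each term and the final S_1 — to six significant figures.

S_1 ≈ 0.00286865

∫_12^23 1/x^3 dx evaluates to 0.00252704.
Boundary: ½(f(12) + f(23)) = ½(0.000578704 + 8.21895e-05) = 0.000330447.
Integral + boundary = 0.00285749.
Order-1 term: 1/12 · (-1.07204e-05 − (-0.000144676)) = 1.11630e-05.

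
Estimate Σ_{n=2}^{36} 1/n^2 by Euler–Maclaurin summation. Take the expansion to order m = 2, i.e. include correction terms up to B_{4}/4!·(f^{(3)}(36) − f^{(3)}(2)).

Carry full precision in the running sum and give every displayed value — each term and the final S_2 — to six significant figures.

The integral term ∫_2^36 1/x^2 dx = 0.472222.
Endpoint term: (f(2) + f(36))/2 = (0.250000 + 0.000771605)/2 = 0.125386.
Running total after boundary: 0.597608.
k=1: B_{2}/(2)! × [f^{(1)}(36) − f^{(1)}(2)] = 1/12 × (-4.28669e-05 − (-0.250000)) = 0.0208298.
After k=1: 0.618438.
k=2: B_{4}/(4)! × [f^{(3)}(36) − f^{(3)}(2)] = −1/720 × (-3.96916e-07 − (-0.750000)) = -0.00104167.

S_2 ≈ 0.617396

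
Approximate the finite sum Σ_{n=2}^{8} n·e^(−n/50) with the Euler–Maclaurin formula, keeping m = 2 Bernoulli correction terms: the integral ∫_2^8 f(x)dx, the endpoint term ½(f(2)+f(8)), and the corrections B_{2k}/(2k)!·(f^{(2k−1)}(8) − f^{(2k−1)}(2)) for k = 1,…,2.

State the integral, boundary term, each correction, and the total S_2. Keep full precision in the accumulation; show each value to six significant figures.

The integral term ∫_2^8 x·e^(−x/50) dx = 26.8356.
Endpoint term: (f(2) + f(8))/2 = (1.92158 + 6.81715)/2 = 4.36936.
So far: 31.2049.
Order-1 term: 1/12 · (0.715801 − 0.922358) = -0.0172131.
After k=1: 31.1877.
Order-2 term: −1/720 · (0.000968035 − 0.00113757) = 2.35471e-07.

S_2 ≈ 31.1877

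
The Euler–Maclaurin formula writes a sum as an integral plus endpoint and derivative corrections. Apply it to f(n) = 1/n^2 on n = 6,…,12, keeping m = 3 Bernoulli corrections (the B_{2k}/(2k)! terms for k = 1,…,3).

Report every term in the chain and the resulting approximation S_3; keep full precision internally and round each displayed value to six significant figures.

The integral term ∫_6^12 1/x^2 dx = 0.0833333.
Endpoint term: (f(6) + f(12))/2 = (0.0277778 + 0.00694444)/2 = 0.0173611.
Running total after boundary: 0.100694.
Correction k=1: B_{2}/2! · (f^{(1)}(12) − f^{(1)}(6)) = 1/12 · (-0.00115741 − (-0.00925926)) = 0.000675154.
Running total after k=1: 0.101370.
Correction k=2: B_{4}/4! · (f^{(3)}(12) − f^{(3)}(6)) = −1/720 · (-9.64506e-05 − (-0.00308642)) = -4.15273e-06.
Running total after k=2: 0.101365.
Correction k=3: B_{6}/6! · (f^{(5)}(12) − f^{(5)}(6)) = 1/30240 · (-2.00939e-05 − (-0.00257202)) = 8.43890e-08.

S_3 ≈ 0.101366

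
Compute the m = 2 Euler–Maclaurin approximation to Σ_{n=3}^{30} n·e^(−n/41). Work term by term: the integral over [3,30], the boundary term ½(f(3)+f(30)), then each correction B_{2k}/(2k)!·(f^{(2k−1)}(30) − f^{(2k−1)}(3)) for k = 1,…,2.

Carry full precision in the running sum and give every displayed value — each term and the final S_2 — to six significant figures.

S_2 ≈ 284.819

∫_3^30 x·e^(−x/41) dx evaluates to 276.270.
½[f(3) + f(30)] = ½[2.78833 + 14.4326] = 8.61047.
Running total after boundary: 284.880.
Correction k=1: B_{2}/2! · (f^{(1)}(30) − f^{(1)}(3)) = 1/12 · (0.129072 − 0.861434) = -0.0610302.
After k=1: 284.819.
Correction k=2: B_{4}/4! · (f^{(3)}(30) − f^{(3)}(3)) = −1/720 · (0.000649165 − 0.00161827) = 1.34598e-06.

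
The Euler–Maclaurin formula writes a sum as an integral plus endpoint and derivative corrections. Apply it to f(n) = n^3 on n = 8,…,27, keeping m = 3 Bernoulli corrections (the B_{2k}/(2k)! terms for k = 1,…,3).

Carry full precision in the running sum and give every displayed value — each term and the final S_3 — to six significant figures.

Integral: ∫_8^27 x^3 dx = 131836.
Endpoint term: (f(8) + f(27))/2 = (512.000 + 19683.0)/2 = 10097.5.
So far: 141934.
Order-1 term: 1/12 · (2187.00 − 192.000) = 166.250.
Partial sum through k=1: 142100.
Order-2 term: −1/720 · (6.00000 − 6.00000) = 0.00000.
Partial sum through k=2: 142100.
Order-3 term: 1/30240 · (0.00000 − 0.00000) = 0.00000.

S_3 ≈ 142100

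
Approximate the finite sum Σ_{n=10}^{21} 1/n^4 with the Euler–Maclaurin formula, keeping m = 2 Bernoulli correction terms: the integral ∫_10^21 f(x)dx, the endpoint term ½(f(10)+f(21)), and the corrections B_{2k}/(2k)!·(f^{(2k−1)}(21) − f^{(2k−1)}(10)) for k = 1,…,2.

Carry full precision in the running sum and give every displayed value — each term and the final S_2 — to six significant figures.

The integral term ∫_10^21 1/x^4 dx = 0.000297340.
½[f(10) + f(21)] = ½[0.000100000 + 5.14189e-06] = 5.25709e-05.
Integral + boundary = 0.000349911.
Correction k=1: B_{2}/2! · (f^{(1)}(21) − f^{(1)}(10)) = 1/12 · (-9.79408e-07 − (-4.00000e-05)) = 3.25172e-06.
Partial sum through k=1: 0.000353163.
Correction k=2: B_{4}/4! · (f^{(3)}(21) − f^{(3)}(10)) = −1/720 · (-6.66264e-08 − (-1.20000e-05)) = -1.65741e-08.

S_2 ≈ 0.000353146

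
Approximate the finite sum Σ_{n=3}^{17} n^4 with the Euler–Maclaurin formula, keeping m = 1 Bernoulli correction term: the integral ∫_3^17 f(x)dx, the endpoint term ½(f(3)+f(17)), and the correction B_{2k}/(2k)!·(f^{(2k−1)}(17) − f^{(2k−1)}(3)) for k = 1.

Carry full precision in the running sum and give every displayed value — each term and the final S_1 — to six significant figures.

S_1 ≈ 327352

The integral term ∫_3^17 x^4 dx = 283923.
Boundary: ½(f(3) + f(17)) = ½(81.0000 + 83521.0) = 41801.0.
Running total after boundary: 325724.
Correction k=1: B_{2}/2! · (f^{(1)}(17) − f^{(1)}(3)) = 1/12 · (19652.0 − 108.000) = 1628.67.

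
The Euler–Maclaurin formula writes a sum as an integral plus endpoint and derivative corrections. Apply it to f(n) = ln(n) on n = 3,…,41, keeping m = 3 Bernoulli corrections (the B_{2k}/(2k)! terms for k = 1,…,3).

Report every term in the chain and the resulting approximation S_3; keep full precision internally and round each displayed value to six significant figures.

Integral: ∫_3^41 ln(x) dx = 110.961.
Endpoint term: (f(3) + f(41))/2 = (1.09861 + 3.71357)/2 = 2.40609.
So far: 113.367.
Correction k=1: B_{2}/2! · (f^{(1)}(41) − f^{(1)}(3)) = 1/12 · (0.0243902 − 0.333333) = -0.0257453.
After k=1: 113.341.
Correction k=2: B_{4}/4! · (f^{(3)}(41) − f^{(3)}(3)) = −1/720 · (2.90187e-05 − 0.0740741) = 0.000102840.
After k=2: 113.341.
Correction k=3: B_{6}/6! · (f^{(5)}(41) − f^{(5)}(3)) = 1/30240 · (2.07153e-07 − 0.0987654) = -3.26605e-06.

S_3 ≈ 113.341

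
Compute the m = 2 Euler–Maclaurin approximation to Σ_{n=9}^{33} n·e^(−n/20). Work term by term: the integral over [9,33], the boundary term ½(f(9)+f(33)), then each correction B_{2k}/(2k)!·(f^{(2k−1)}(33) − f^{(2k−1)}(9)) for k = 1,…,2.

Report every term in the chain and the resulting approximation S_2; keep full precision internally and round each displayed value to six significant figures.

S_2 ≈ 172.250

∫_9^33 x·e^(−x/20) dx evaluates to 166.251.
½[f(9) + f(33)] = ½[5.73865 + 6.33765] = 6.03815.
Running total after boundary: 172.290.
Order-1 term: 1/12 · (-0.124832 − 0.350695) = -0.0396273.
After k=1: 172.250.
Order-2 term: −1/720 · (0.000648168 − 0.00406488) = 4.74543e-06.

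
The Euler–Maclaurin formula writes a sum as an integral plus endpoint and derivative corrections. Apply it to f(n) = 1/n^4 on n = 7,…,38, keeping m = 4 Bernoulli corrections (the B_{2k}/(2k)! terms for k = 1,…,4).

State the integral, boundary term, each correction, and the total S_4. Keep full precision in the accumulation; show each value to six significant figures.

The integral term ∫_7^38 1/x^4 dx = 0.000965743.
½[f(7) + f(38)] = ½[0.000416493 + 4.79585e-07] = 0.000208486.
Running total after boundary: 0.00117423.
Correction k=1: B_{2}/2! · (f^{(1)}(38) − f^{(1)}(7)) = 1/12 · (-5.04826e-08 − (-0.000237996)) = 1.98288e-05.
After k=1: 0.00119406.
Correction k=2: B_{4}/4! · (f^{(3)}(38) − f^{(3)}(7)) = −1/720 · (-1.04881e-09 − (-0.000145712)) = -2.02376e-07.
After k=2: 0.00119386.
Correction k=3: B_{6}/6! · (f^{(5)}(38) − f^{(5)}(7)) = 1/30240 · (-4.06740e-11 − (-0.000166528)) = 5.50687e-09.
After k=3: 0.00119386.
Correction k=4: B_{8}/8! · (f^{(7)}(38) − f^{(7)}(7)) = −1/1209600 · (-2.53508e-12 − (-0.000305868)) = -2.52867e-10.

S_4 ≈ 0.00119386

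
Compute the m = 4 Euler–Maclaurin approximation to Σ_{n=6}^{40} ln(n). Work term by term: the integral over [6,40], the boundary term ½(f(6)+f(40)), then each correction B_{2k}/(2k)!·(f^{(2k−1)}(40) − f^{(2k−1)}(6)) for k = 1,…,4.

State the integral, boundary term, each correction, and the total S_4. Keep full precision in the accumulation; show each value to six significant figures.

S_4 ≈ 105.533

The integral term ∫_6^40 ln(x) dx = 102.805.
Endpoint term: (f(6) + f(40))/2 = (1.79176 + 3.68888)/2 = 2.74032.
So far: 105.545.
Order-1 term: 1/12 · (0.0250000 − 0.166667) = -0.0118056.
After k=1: 105.533.
Order-2 term: −1/720 · (3.12500e-05 − 0.00925926) = 1.28167e-05.
After k=2: 105.533.
Order-3 term: 1/30240 · (2.34375e-07 − 0.00308642) = -1.02056e-07.
After k=3: 105.533.
Order-4 term: −1/1209600 · (4.39453e-09 − 0.00257202) = 2.12633e-09.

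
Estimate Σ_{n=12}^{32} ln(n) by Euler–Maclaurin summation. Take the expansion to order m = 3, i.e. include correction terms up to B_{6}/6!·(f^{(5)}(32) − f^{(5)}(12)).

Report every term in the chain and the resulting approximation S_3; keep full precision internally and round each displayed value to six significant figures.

S_3 ≈ 64.0557

∫_12^32 ln(x) dx evaluates to 61.0847.
Endpoint term: (f(12) + f(32))/2 = (2.48491 + 3.46574)/2 = 2.97532.
Running total after boundary: 64.0600.
k=1: B_{2}/(2)! × [f^{(1)}(32) − f^{(1)}(12)] = 1/12 × (0.0312500 − 0.0833333) = -0.00434028.
Partial sum through k=1: 64.0557.
k=2: B_{4}/(4)! × [f^{(3)}(32) − f^{(3)}(12)] = −1/720 × (6.10352e-05 − 0.00115741) = 1.52274e-06.
Partial sum through k=2: 64.0557.
k=3: B_{6}/(6)! × [f^{(5)}(32) − f^{(5)}(12)] = 1/30240 × (7.15256e-07 − 9.64506e-05) = -3.16585e-09.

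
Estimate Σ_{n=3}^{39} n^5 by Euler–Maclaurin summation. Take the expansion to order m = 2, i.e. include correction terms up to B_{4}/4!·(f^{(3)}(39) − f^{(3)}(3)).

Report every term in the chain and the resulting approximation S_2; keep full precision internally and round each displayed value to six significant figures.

S_2 ≈ 6.32533e+08

∫_3^39 x^5 dx evaluates to 5.86457e+08.
Endpoint term: (f(3) + f(39))/2 = (243.000 + 9.02242e+07)/2 = 4.51122e+07.
Integral + boundary = 6.31569e+08.
Order-1 term: 1/12 · (1.15672e+07 − 405.000) = 963900.
Partial sum through k=1: 6.32533e+08.
Order-2 term: −1/720 · (91260.0 − 540.000) = -126.000.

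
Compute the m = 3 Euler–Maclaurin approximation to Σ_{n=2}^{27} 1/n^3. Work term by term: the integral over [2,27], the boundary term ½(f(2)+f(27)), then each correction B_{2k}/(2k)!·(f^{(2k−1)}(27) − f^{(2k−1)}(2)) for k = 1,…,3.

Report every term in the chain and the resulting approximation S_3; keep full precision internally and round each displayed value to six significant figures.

Integral: ∫_2^27 1/x^3 dx = 0.124314.
Endpoint term: (f(2) + f(27))/2 = (0.125000 + 5.08053e-05)/2 = 0.0625254.
Integral + boundary = 0.186840.
Correction k=1: B_{2}/2! · (f^{(1)}(27) − f^{(1)}(2)) = 1/12 · (-5.64503e-06 − (-0.187500)) = 0.0156245.
After k=1: 0.202464.
Correction k=2: B_{4}/4! · (f^{(3)}(27) − f^{(3)}(2)) = −1/720 · (-1.54870e-07 − (-0.937500)) = -0.00130208.
After k=2: 0.201162.
Correction k=3: B_{6}/6! · (f^{(5)}(27) − f^{(5)}(2)) = 1/30240 · (-8.92258e-09 − (-9.84375)) = 0.000325521.

S_3 ≈ 0.201487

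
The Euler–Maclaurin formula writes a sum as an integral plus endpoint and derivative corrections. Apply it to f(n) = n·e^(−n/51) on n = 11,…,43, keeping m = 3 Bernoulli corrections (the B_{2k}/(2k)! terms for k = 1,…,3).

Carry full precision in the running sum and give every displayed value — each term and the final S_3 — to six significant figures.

The integral term ∫_11^43 x·e^(−x/51) dx = 485.397.
Endpoint term: (f(11) + f(43))/2 = (8.86587 + 18.5054)/2 = 13.6856.
Running total after boundary: 499.083.
Order-1 term: 1/12 · (0.0675072 − 0.632148) = -0.0470534.
After k=1: 499.036.
Order-2 term: −1/720 · (0.000356872 − 0.000862793) = 7.02668e-07.
After k=2: 499.036.
Order-3 term: 1/30240 · (2.64433e-07 − 5.69990e-07) = -1.01044e-11.

S_3 ≈ 499.036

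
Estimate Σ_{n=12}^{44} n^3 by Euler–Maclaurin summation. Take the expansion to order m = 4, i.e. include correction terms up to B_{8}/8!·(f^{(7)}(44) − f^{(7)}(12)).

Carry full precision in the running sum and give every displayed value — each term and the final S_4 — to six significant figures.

Integral: ∫_12^44 x^3 dx = 931840.
Endpoint term: (f(12) + f(44))/2 = (1728.00 + 85184.0)/2 = 43456.0.
So far: 975296.
Correction k=1: B_{2}/2! · (f^{(1)}(44) − f^{(1)}(12)) = 1/12 · (5808.00 − 432.000) = 448.000.
After k=1: 975744.
Correction k=2: B_{4}/4! · (f^{(3)}(44) − f^{(3)}(12)) = −1/720 · (6.00000 − 6.00000) = 0.00000.
After k=2: 975744.
Correction k=3: B_{6}/6! · (f^{(5)}(44) − f^{(5)}(12)) = 1/30240 · (0.00000 − 0.00000) = 0.00000.
After k=3: 975744.
Correction k=4: B_{8}/8! · (f^{(7)}(44) − f^{(7)}(12)) = −1/1209600 · (0.00000 − 0.00000) = 0.00000.

S_4 ≈ 975744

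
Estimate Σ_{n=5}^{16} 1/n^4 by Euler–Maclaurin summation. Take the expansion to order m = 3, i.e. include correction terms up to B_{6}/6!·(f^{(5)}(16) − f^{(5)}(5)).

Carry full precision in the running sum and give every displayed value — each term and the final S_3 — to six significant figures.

S_3 ≈ 0.00349725

∫_5^16 1/x^4 dx evaluates to 0.00258529.
Endpoint term: (f(5) + f(16))/2 = (0.00160000 + 1.52588e-05)/2 = 0.000807629.
So far: 0.00339292.
k=1: B_{2}/(2)! × [f^{(1)}(16) − f^{(1)}(5)] = 1/12 × (-3.81470e-06 − (-0.00128000)) = 0.000106349.
Running total after k=1: 0.00349926.
k=2: B_{4}/(4)! × [f^{(3)}(16) − f^{(3)}(5)] = −1/720 × (-4.47035e-07 − (-0.00153600)) = -2.13271e-06.
Running total after k=2: 0.00349713.
k=3: B_{6}/(6)! × [f^{(5)}(16) − f^{(5)}(5)] = 1/30240 × (-9.77889e-08 − (-0.00344064)) = 1.13775e-07.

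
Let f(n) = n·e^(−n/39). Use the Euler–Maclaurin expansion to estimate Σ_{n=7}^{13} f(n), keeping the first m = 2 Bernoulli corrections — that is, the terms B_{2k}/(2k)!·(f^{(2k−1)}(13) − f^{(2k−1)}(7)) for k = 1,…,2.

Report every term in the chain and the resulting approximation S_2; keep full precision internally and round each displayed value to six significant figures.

S_2 ≈ 53.6830

∫_7^13 x·e^(−x/39) dx evaluates to 46.1179.
Endpoint term: (f(7) + f(13))/2 = (5.84989 + 9.31491)/2 = 7.58240.
So far: 53.7003.
Order-1 term: 1/12 · (0.477688 − 0.685701) = -0.0173345.
Running total after k=1: 53.6830.
Order-2 term: −1/720 · (0.00125625 − 0.00154970) = 4.07580e-07.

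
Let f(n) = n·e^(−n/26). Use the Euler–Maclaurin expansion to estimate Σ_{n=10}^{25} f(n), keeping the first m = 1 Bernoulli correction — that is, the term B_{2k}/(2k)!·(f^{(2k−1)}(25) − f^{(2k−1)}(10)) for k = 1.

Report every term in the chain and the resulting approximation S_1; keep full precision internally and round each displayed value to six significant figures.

S_1 ≈ 138.360

∫_10^25 x·e^(−x/26) dx evaluates to 130.211.
Endpoint term: (f(10) + f(25))/2 = (6.80712 + 9.55761)/2 = 8.18237.
Running total after boundary: 138.394.
Order-1 term: 1/12 · (0.0147040 − 0.418900) = -0.0336830.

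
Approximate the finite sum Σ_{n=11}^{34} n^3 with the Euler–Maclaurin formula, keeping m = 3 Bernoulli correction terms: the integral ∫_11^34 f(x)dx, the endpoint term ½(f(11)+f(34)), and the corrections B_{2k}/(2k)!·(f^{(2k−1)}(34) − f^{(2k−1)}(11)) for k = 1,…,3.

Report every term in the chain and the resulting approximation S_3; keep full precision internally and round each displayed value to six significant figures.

S_3 ≈ 351000

∫_11^34 x^3 dx evaluates to 330424.
Boundary: ½(f(11) + f(34)) = ½(1331.00 + 39304.0) = 20317.5.
Running total after boundary: 350741.
Correction k=1: B_{2}/2! · (f^{(1)}(34) − f^{(1)}(11)) = 1/12 · (3468.00 − 363.000) = 258.750.
Running total after k=1: 351000.
Correction k=2: B_{4}/4! · (f^{(3)}(34) − f^{(3)}(11)) = −1/720 · (6.00000 − 6.00000) = 0.00000.
Running total after k=2: 351000.
Correction k=3: B_{6}/6! · (f^{(5)}(34) − f^{(5)}(11)) = 1/30240 · (0.00000 − 0.00000) = 0.00000.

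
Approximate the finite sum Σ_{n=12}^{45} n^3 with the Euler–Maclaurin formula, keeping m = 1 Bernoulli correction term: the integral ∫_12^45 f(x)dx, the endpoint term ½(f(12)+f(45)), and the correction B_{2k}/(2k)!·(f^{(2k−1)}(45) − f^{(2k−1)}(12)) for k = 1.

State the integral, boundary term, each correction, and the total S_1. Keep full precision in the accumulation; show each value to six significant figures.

S_1 ≈ 1.06687e+06

The integral term ∫_12^45 x^3 dx = 1.01997e+06.
Boundary: ½(f(12) + f(45)) = ½(1728.00 + 91125.0) = 46426.5.
So far: 1.06640e+06.
Order-1 term: 1/12 · (6075.00 − 432.000) = 470.250.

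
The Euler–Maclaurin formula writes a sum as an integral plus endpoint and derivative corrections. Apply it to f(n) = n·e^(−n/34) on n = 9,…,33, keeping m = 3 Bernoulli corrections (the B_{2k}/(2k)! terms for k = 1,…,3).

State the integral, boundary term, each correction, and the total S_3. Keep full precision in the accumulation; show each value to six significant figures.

S_3 ≈ 268.600

∫_9^33 x·e^(−x/34) dx evaluates to 258.942.
½[f(9) + f(33)] = ½[6.90688 + 12.5024] = 9.70463.
Integral + boundary = 268.646.
k=1: B_{2}/(2)! × [f^{(1)}(33) − f^{(1)}(9)] = 1/12 × (0.0111429 − 0.564288) = -0.0460954.
Partial sum through k=1: 268.600.
k=2: B_{4}/(4)! × [f^{(3)}(33) − f^{(3)}(9)] = −1/720 × (0.000665107 − 0.00181587) = 1.59829e-06.
Partial sum through k=2: 268.600.
k=3: B_{6}/(6)! × [f^{(5)}(33) − f^{(5)}(9)] = 1/30240 × (1.14236e-06 − 2.71939e-06) = -5.21502e-11.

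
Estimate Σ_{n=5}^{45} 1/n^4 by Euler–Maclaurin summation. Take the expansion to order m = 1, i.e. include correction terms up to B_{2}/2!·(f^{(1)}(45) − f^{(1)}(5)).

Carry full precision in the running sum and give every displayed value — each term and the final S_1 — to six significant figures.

S_1 ≈ 0.00356980

∫_5^45 1/x^4 dx evaluates to 0.00266301.
Boundary: ½(f(5) + f(45)) = ½(0.00160000 + 2.43865e-07) = 0.000800122.
So far: 0.00346313.
k=1: B_{2}/(2)! × [f^{(1)}(45) − f^{(1)}(5)] = 1/12 × (-2.16769e-08 − (-0.00128000)) = 0.000106665.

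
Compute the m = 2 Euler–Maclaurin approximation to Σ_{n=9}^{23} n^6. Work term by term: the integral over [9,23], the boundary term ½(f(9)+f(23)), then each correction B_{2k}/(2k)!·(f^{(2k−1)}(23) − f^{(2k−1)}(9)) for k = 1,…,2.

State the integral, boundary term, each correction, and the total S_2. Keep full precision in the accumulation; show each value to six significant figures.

∫_9^23 x^6 dx evaluates to 4.85720e+08.
Endpoint term: (f(9) + f(23))/2 = (531441 + 1.48036e+08)/2 = 7.42837e+07.
So far: 5.60004e+08.
Correction k=1: B_{2}/2! · (f^{(1)}(23) − f^{(1)}(9)) = 1/12 · (3.86181e+07 − 354294) = 3.18865e+06.
Running total after k=1: 5.63193e+08.
Correction k=2: B_{4}/4! · (f^{(3)}(23) − f^{(3)}(9)) = −1/720 · (1.46004e+06 − 87480.0) = -1906.33.

S_2 ≈ 5.63191e+08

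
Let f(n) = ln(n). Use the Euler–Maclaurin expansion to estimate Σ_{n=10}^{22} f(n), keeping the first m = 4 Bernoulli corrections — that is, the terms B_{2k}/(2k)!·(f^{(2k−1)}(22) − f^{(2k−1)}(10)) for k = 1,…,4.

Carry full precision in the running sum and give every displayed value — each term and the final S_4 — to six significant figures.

S_4 ≈ 35.6694

∫_10^22 ln(x) dx evaluates to 32.9771.
½[f(10) + f(22)] = ½[2.30259 + 3.09104] = 2.69681.
Integral + boundary = 35.6739.
Order-1 term: 1/12 · (0.0454545 − 0.100000) = -0.00454545.
Partial sum through k=1: 35.6694.
Order-2 term: −1/720 · (0.000187829 − 0.00200000) = 2.51690e-06.
Partial sum through k=2: 35.6694.
Order-3 term: 1/30240 · (4.65691e-06 − 0.000240000) = -7.78251e-09.
Partial sum through k=3: 35.6694.
Order-4 term: −1/1209600 · (2.88651e-07 − 7.20000e-05) = 5.92852e-11.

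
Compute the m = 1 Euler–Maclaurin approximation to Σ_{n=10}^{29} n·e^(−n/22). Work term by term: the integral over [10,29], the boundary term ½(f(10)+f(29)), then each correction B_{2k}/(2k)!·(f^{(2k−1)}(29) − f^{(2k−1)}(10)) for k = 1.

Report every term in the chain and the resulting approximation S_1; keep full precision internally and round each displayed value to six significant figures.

The integral term ∫_10^29 x·e^(−x/22) dx = 146.583.
Endpoint term: (f(10) + f(29))/2 = (6.34736 + 7.76102)/2 = 7.05419.
Running total after boundary: 153.637.
Correction k=1: B_{2}/2! · (f^{(1)}(29) − f^{(1)}(10)) = 1/12 · (-0.0851523 − 0.346220) = -0.0359477.

S_1 ≈ 153.601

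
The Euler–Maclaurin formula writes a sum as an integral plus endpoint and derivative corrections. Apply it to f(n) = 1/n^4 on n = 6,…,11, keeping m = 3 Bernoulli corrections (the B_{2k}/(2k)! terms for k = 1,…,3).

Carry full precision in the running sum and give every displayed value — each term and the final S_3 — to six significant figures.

S_3 ≈ 0.00175296

The integral term ∫_6^11 1/x^4 dx = 0.00129277.
Endpoint term: (f(6) + f(11))/2 = (0.000771605 + 6.83013e-05)/2 = 0.000419953.
Integral + boundary = 0.00171272.
Order-1 term: 1/12 · (-2.48369e-05 − (-0.000514403)) = 4.07972e-05.
Running total after k=1: 0.00175352.
Order-2 term: −1/720 · (-6.15790e-06 − (-0.000428669)) = -5.86822e-07.
Running total after k=2: 0.00175294.
Order-3 term: 1/30240 · (-2.84994e-06 − (-0.000666819)) = 2.19567e-08.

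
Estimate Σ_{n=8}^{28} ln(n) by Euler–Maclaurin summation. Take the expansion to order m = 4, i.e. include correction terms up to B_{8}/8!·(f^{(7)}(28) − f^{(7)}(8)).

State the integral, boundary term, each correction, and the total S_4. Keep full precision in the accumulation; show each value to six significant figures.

S_4 ≈ 59.3646

∫_8^28 ln(x) dx evaluates to 56.6662.
Endpoint term: (f(8) + f(28))/2 = (2.07944 + 3.33220)/2 = 2.70582.
So far: 59.3720.
Correction k=1: B_{2}/2! · (f^{(1)}(28) − f^{(1)}(8)) = 1/12 · (0.0357143 − 0.125000) = -0.00744048.
Running total after k=1: 59.3646.
Correction k=2: B_{4}/4! · (f^{(3)}(28) − f^{(3)}(8)) = −1/720 · (9.11079e-05 − 0.00390625) = 5.29881e-06.
Running total after k=2: 59.3646.
Correction k=3: B_{6}/6! · (f^{(5)}(28) − f^{(5)}(8)) = 1/30240 · (1.39451e-06 − 0.000732422) = -2.41742e-08.
Running total after k=3: 59.3646.
Correction k=4: B_{8}/8! · (f^{(7)}(28) − f^{(7)}(8)) = −1/1209600 · (5.33613e-08 − 0.000343323) = 2.83788e-10.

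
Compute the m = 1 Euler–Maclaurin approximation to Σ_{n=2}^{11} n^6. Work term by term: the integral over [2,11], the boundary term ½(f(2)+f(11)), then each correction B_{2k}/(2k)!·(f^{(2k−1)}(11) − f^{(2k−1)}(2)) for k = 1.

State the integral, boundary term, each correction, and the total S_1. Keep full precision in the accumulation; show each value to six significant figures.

Integral: ∫_2^11 x^6 dx = 2.78386e+06.
½[f(2) + f(11)] = ½[64.0000 + 1.77156e+06] = 885812.
Running total after boundary: 3.66968e+06.
Order-1 term: 1/12 · (966306 − 192.000) = 80509.5.

S_1 ≈ 3.75019e+06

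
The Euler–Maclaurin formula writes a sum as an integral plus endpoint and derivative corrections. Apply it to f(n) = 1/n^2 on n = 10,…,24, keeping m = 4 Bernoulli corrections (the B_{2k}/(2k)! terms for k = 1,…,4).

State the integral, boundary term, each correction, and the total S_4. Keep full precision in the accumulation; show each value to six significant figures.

∫_10^24 1/x^2 dx evaluates to 0.0583333.
Endpoint term: (f(10) + f(24))/2 = (0.0100000 + 0.00173611)/2 = 0.00586806.
Integral + boundary = 0.0642014.
Correction k=1: B_{2}/2! · (f^{(1)}(24) − f^{(1)}(10)) = 1/12 · (-0.000144676 − (-0.00200000)) = 0.000154610.
Partial sum through k=1: 0.0643560.
Correction k=2: B_{4}/4! · (f^{(3)}(24) − f^{(3)}(10)) = −1/720 · (-3.01408e-06 − (-0.000240000)) = -3.29147e-07.
Partial sum through k=2: 0.0643557.
Correction k=3: B_{6}/6! · (f^{(5)}(24) − f^{(5)}(10)) = 1/30240 · (-1.56983e-07 − (-7.20000e-05)) = 2.37576e-09.
Partial sum through k=3: 0.0643557.
Correction k=4: B_{8}/8! · (f^{(7)}(24) − f^{(7)}(10)) = −1/1209600 · (-1.52623e-08 − (-4.03200e-05)) = -3.33207e-11.

S_4 ≈ 0.0643557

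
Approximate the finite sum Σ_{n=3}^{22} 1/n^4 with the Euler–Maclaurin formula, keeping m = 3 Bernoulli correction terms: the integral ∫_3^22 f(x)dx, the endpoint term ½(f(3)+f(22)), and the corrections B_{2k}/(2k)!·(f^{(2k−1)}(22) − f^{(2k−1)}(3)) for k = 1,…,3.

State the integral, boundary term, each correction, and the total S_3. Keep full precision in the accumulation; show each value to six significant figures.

Integral: ∫_3^22 1/x^4 dx = 0.0123144.
Endpoint term: (f(3) + f(22))/2 = (0.0123457 + 4.26883e-06)/2 = 0.00617497.
Running total after boundary: 0.0184893.
Order-1 term: 1/12 · (-7.76152e-07 − (-0.0164609)) = 0.00137168.
Running total after k=1: 0.0198610.
Order-2 term: −1/720 · (-4.81086e-08 − (-0.0548697)) = -7.62078e-05.
Running total after k=2: 0.0197848.
Order-3 term: 1/30240 · (-5.56628e-09 − (-0.341411)) = 1.12901e-05.

S_3 ≈ 0.0197961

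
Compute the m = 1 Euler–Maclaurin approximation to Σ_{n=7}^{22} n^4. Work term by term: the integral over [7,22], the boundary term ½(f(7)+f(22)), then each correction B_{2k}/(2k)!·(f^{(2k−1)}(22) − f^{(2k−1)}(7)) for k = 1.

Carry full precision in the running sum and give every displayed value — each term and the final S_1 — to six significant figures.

∫_7^22 x^4 dx evaluates to 1.02736e+06.
½[f(7) + f(22)] = ½[2401.00 + 234256] = 118328.
Integral + boundary = 1.14569e+06.
Correction k=1: B_{2}/2! · (f^{(1)}(22) − f^{(1)}(7)) = 1/12 · (42592.0 − 1372.00) = 3435.00.

S_1 ≈ 1.14913e+06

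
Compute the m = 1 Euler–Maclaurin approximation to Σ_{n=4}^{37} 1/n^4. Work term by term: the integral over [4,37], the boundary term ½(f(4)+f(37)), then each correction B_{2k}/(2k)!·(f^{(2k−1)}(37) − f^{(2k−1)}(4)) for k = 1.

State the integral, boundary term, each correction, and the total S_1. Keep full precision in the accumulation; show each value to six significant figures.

Integral: ∫_4^37 1/x^4 dx = 0.00520175.
Boundary: ½(f(4) + f(37)) = ½(0.00390625 + 5.33572e-07) = 0.00195339.
So far: 0.00715514.
Order-1 term: 1/12 · (-5.76835e-08 − (-0.00390625)) = 0.000325516.

S_1 ≈ 0.00748066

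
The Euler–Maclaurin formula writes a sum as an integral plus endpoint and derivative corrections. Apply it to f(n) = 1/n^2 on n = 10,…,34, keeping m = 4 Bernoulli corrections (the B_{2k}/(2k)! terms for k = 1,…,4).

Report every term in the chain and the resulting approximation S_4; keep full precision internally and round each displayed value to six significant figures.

S_4 ≈ 0.0761829

Integral: ∫_10^34 1/x^2 dx = 0.0705882.
½[f(10) + f(34)] = ½[0.0100000 + 0.000865052] = 0.00543253.
Running total after boundary: 0.0760208.
k=1: B_{2}/(2)! × [f^{(1)}(34) − f^{(1)}(10)] = 1/12 × (-5.08854e-05 − (-0.00200000)) = 0.000162426.
After k=1: 0.0761832.
k=2: B_{4}/(4)! × [f^{(3)}(34) − f^{(3)}(10)] = −1/720 × (-5.28222e-07 − (-0.000240000)) = -3.32600e-07.
After k=2: 0.0761829.
k=3: B_{6}/(6)! × [f^{(5)}(34) − f^{(5)}(10)] = 1/30240 × (-1.37082e-08 − (-7.20000e-05)) = 2.38050e-09.
After k=3: 0.0761829.
k=4: B_{8}/(8)! × [f^{(7)}(34) − f^{(7)}(10)] = −1/1209600 × (-6.64065e-10 − (-4.03200e-05)) = -3.33328e-11.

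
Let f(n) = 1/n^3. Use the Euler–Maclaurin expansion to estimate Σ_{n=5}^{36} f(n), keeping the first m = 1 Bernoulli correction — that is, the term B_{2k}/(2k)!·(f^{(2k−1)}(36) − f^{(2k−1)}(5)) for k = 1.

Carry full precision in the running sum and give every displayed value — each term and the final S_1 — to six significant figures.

The integral term ∫_5^36 1/x^3 dx = 0.0196142.
Endpoint term: (f(5) + f(36))/2 = (0.00800000 + 2.14335e-05)/2 = 0.00401072.
So far: 0.0236249.
Correction k=1: B_{2}/2! · (f^{(1)}(36) − f^{(1)}(5)) = 1/12 · (-1.78612e-06 − (-0.00480000)) = 0.000399851.

S_1 ≈ 0.0240248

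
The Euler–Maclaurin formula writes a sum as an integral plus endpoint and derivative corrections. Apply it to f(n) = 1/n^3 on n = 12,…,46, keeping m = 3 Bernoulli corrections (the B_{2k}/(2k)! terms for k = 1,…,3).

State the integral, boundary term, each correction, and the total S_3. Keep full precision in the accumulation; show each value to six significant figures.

S_3 ≈ 0.00354239

Integral: ∫_12^46 1/x^3 dx = 0.00323593.
Boundary: ½(f(12) + f(46)) = ½(0.000578704 + 1.02737e-05) = 0.000294489.
Integral + boundary = 0.00353042.
k=1: B_{2}/(2)! × [f^{(1)}(46) − f^{(1)}(12)] = 1/12 × (-6.70023e-07 − (-0.000144676)) = 1.20005e-05.
Running total after k=1: 0.00354242.
k=2: B_{4}/(4)! × [f^{(3)}(46) − f^{(3)}(12)] = −1/720 × (-6.33292e-09 − (-2.00939e-05)) = -2.78994e-08.
Running total after k=2: 0.00354239.
k=3: B_{6}/(6)! × [f^{(5)}(46) − f^{(5)}(12)] = 1/30240 × (-1.25701e-10 − (-5.86071e-06)) = 1.93803e-10.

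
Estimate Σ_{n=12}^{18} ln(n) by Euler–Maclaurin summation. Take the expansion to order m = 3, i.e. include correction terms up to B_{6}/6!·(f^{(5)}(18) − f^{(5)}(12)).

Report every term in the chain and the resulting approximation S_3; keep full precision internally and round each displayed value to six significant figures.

S_3 ≈ 18.8931

The integral term ∫_12^18 ln(x) dx = 16.2078.
Boundary: ½(f(12) + f(18)) = ½(2.48491 + 2.89037) = 2.68764.
Running total after boundary: 18.8955.
Correction k=1: B_{2}/2! · (f^{(1)}(18) − f^{(1)}(12)) = 1/12 · (0.0555556 − 0.0833333) = -0.00231481.
Partial sum through k=1: 18.8931.
Correction k=2: B_{4}/4! · (f^{(3)}(18) − f^{(3)}(12)) = −1/720 · (0.000342936 − 0.00115741) = 1.13121e-06.
Partial sum through k=2: 18.8931.
Correction k=3: B_{6}/6! · (f^{(5)}(18) − f^{(5)}(12)) = 1/30240 · (1.27013e-05 − 9.64506e-05) = -2.76949e-09.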